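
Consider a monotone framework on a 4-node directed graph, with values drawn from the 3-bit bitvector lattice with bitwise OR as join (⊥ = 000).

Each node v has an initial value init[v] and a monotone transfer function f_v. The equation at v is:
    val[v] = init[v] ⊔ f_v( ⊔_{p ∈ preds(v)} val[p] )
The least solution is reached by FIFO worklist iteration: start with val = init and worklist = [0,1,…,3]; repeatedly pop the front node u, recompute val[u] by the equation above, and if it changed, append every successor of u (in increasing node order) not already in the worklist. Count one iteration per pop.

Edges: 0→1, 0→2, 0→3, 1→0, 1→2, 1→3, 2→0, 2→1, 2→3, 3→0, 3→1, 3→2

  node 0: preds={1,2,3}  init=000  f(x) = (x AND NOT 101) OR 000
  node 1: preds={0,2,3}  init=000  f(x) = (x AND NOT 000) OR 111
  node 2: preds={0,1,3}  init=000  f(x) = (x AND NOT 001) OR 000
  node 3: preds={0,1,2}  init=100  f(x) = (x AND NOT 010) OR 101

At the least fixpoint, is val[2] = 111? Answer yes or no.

Iteration log — 8 steps:
  step 1. node 0  ⊔preds=100  new=000  stable
  step 2. node 1  ⊔preds=100  new=111  old=000  +wl: 0
  step 3. node 2  ⊔preds=111  new=110  old=000  +wl: 1
  step 4. node 3  ⊔preds=111  new=101  old=100  +wl: 2
  step 5. node 0  ⊔preds=111  new=010  old=000  +wl: 3
  step 6. node 1  ⊔preds=111  new=111  stable
  step 7. node 2  ⊔preds=111  new=110  stable
  step 8. node 3  ⊔preds=111  new=101  stable

Least fixpoint reached:
  node 0: 010
  node 1: 111
  node 2: 110
  node 3: 101

no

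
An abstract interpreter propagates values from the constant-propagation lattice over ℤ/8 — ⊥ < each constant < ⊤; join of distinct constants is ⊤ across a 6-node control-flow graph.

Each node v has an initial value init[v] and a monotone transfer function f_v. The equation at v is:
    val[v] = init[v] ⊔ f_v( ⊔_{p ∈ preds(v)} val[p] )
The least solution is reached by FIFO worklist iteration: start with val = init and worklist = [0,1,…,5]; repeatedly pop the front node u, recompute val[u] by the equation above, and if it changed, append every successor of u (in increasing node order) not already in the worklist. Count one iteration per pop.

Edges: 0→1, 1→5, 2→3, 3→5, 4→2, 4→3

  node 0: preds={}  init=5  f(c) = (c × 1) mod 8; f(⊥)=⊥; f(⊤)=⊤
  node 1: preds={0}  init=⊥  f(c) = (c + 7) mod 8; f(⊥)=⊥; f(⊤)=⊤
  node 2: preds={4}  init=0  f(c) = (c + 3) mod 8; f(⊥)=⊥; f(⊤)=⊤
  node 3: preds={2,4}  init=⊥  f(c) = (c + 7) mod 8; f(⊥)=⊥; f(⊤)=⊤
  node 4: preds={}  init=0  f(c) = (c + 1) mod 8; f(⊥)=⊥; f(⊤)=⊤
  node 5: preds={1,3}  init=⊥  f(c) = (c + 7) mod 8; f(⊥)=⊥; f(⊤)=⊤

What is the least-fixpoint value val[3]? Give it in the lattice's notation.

⊤

Iteration log — 6 steps:
  step 1. node 0  ⊔preds=⊥  new=5  stable
  step 2. node 1  ⊔preds=5  new=4  old=⊥  +wl: 
  step 3. node 2  ⊔preds=0  new=⊤  old=0  +wl: 
  step 4. node 3  ⊔preds=⊤  new=⊤  old=⊥  +wl: 
  step 5. node 4  ⊔preds=⊥  new=0  stable
  step 6. node 5  ⊔preds=⊤  new=⊤  old=⊥  +wl: 

Least fixpoint reached:
  node 0: 5
  node 1: 4
  node 2: ⊤
  node 3: ⊤
  node 4: 0
  node 5: ⊤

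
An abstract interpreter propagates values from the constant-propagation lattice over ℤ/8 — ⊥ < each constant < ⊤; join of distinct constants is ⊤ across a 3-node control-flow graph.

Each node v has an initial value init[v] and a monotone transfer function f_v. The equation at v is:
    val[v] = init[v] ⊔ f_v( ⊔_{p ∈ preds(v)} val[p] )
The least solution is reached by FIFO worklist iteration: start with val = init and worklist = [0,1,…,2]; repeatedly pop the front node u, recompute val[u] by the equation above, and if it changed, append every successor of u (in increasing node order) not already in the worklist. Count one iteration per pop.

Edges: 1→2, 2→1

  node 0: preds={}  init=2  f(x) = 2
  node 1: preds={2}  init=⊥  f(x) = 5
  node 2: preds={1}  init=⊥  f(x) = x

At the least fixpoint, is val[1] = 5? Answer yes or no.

yes

Worklist (4 pops):
  #1 pop 0: in=⊥ → 2 (no change)
  #2 pop 1: in=⊥ → 5 (was ⊥); enqueue []
  #3 pop 2: in=5 → 5 (was ⊥); enqueue [1]
  #4 pop 1: in=5 → 5 (no change)

Fixpoint:
  val[0] = 2
  val[1] = 5
  val[2] = 5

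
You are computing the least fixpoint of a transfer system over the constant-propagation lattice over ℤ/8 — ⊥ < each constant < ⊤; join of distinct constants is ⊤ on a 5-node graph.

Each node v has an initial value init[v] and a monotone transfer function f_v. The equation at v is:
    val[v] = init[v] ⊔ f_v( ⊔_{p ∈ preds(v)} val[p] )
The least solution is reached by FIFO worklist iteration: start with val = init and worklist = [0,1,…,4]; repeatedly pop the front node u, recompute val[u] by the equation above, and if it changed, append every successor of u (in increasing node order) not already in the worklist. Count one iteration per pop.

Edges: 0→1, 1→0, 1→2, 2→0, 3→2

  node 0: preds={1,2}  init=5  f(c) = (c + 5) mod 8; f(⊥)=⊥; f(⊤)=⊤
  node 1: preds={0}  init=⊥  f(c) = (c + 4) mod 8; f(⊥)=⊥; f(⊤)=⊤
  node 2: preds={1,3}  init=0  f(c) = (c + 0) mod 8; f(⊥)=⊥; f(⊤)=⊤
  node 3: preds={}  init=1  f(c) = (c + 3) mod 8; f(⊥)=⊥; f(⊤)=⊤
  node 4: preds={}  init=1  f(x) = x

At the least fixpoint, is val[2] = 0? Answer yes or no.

Trace (9 dequeues):
  [1] u=0 | in 0 | out 5 | ==
  [2] u=1 | in 5 | out 1 | prev ⊥ | push {0}
  [3] u=2 | in 1 | out ⊤ | prev 0 | push {}
  [4] u=3 | in ⊥ | out 1 | ==
  [5] u=4 | in ⊥ | out 1 | ==
  [6] u=0 | in ⊤ | out ⊤ | prev 5 | push {1}
  [7] u=1 | in ⊤ | out ⊤ | prev 1 | push {0,2}
  [8] u=0 | in ⊤ | out ⊤ | ==
  [9] u=2 | in ⊤ | out ⊤ | ==

Converged values:
  [0] ⊤
  [1] ⊤
  [2] ⊤
  [3] 1
  [4] 1

no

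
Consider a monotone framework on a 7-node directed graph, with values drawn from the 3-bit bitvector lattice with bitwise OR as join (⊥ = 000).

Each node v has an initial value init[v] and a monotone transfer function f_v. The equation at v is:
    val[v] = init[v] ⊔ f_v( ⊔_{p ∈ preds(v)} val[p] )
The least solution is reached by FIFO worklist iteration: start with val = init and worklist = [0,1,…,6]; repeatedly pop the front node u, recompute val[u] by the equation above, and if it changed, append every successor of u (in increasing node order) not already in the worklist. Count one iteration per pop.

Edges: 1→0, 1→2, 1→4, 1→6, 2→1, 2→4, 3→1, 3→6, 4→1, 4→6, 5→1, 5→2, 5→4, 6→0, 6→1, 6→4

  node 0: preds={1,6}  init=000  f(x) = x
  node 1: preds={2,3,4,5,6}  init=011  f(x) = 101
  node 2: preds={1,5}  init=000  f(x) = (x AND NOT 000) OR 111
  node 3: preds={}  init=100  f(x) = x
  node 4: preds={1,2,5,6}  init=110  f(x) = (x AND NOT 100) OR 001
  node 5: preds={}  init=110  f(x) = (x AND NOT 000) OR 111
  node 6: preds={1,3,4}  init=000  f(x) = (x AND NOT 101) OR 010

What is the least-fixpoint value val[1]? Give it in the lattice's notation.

Trace (11 dequeues):
  [1] u=0 | in 011 | out 011 | prev 000 | push {}
  [2] u=1 | in 110 | out 111 | prev 011 | push {0}
  [3] u=2 | in 111 | out 111 | prev 000 | push {1}
  [4] u=3 | in 000 | out 100 | ==
  [5] u=4 | in 111 | out 111 | prev 110 | push {}
  [6] u=5 | in 000 | out 111 | prev 110 | push {2,4}
  [7] u=6 | in 111 | out 010 | prev 000 | push {}
  [8] u=0 | in 111 | out 111 | prev 011 | push {}
  [9] u=1 | in 111 | out 111 | ==
  [10] u=2 | in 111 | out 111 | ==
  [11] u=4 | in 111 | out 111 | ==

Converged values:
  [0] 111
  [1] 111
  [2] 111
  [3] 100
  [4] 111
  [5] 111
  [6] 010

111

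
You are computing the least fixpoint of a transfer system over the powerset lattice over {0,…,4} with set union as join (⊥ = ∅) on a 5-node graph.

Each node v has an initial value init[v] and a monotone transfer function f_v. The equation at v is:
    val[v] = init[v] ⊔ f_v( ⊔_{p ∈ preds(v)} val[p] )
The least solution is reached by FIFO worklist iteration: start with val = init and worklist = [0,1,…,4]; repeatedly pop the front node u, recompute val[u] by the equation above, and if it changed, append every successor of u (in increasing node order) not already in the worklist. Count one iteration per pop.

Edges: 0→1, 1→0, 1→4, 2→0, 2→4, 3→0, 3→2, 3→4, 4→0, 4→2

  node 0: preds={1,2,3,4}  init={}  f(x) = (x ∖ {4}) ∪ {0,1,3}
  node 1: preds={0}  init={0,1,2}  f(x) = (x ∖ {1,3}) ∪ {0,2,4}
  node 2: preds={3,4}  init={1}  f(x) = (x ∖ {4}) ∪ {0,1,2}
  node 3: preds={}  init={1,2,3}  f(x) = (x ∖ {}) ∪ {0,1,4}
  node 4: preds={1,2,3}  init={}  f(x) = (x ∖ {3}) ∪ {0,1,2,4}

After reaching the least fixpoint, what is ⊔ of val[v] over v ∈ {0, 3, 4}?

{0,1,2,3,4}

Iteration log — 7 steps:
  step 1. node 0  ⊔preds={0,1,2,3}  new={0,1,2,3}  old={}  +wl: 
  step 2. node 1  ⊔preds={0,1,2,3}  new={0,1,2,4}  old={0,1,2}  +wl: 0
  step 3. node 2  ⊔preds={1,2,3}  new={0,1,2,3}  old={1}  +wl: 
  step 4. node 3  ⊔preds={}  new={0,1,2,3,4}  old={1,2,3}  +wl: 2
  step 5. node 4  ⊔preds={0,1,2,3,4}  new={0,1,2,4}  old={}  +wl: 
  step 6. node 0  ⊔preds={0,1,2,3,4}  new={0,1,2,3}  stable
  step 7. node 2  ⊔preds={0,1,2,3,4}  new={0,1,2,3}  stable

Least fixpoint reached:
  node 0: {0,1,2,3}
  node 1: {0,1,2,4}
  node 2: {0,1,2,3}
  node 3: {0,1,2,3,4}
  node 4: {0,1,2,4}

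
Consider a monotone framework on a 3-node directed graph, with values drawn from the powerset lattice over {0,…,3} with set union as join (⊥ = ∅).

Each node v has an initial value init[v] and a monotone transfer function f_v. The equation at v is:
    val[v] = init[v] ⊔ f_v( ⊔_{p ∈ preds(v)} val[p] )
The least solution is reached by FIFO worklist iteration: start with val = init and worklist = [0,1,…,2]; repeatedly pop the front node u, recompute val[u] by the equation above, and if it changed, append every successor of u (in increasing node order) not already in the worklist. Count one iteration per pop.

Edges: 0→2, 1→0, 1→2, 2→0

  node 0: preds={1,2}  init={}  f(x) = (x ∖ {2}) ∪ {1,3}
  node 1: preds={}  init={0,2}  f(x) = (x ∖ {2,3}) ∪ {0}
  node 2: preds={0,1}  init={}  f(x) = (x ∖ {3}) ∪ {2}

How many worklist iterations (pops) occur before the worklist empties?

Trace (4 dequeues):
  [1] u=0 | in {0,2} | out {0,1,3} | prev {} | push {}
  [2] u=1 | in {} | out {0,2} | ==
  [3] u=2 | in {0,1,2,3} | out {0,1,2} | prev {} | push {0}
  [4] u=0 | in {0,1,2} | out {0,1,3} | ==

Converged values:
  [0] {0,1,3}
  [1] {0,2}
  [2] {0,1,2}

4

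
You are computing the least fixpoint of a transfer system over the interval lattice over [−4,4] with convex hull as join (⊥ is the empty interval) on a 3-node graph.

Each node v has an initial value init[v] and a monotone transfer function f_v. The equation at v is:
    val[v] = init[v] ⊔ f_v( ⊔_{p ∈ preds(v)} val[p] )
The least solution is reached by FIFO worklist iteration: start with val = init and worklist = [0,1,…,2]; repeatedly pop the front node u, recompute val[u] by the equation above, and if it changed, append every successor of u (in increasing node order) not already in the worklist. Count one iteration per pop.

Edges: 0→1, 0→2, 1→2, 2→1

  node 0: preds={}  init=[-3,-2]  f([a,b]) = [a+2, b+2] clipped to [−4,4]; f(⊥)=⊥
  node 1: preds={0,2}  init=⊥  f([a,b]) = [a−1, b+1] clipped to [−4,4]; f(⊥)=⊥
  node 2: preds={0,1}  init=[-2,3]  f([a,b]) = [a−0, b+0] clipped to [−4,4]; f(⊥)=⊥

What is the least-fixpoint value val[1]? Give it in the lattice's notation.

Worklist (4 pops):
  #1 pop 0: in=⊥ → [-3,-2] (no change)
  #2 pop 1: in=[-3,3] → [-4,4] (was ⊥); enqueue []
  #3 pop 2: in=[-4,4] → [-4,4] (was [-2,3]); enqueue [1]
  #4 pop 1: in=[-4,4] → [-4,4] (no change)

Fixpoint:
  val[0] = [-3,-2]
  val[1] = [-4,4]
  val[2] = [-4,4]

[-4,4]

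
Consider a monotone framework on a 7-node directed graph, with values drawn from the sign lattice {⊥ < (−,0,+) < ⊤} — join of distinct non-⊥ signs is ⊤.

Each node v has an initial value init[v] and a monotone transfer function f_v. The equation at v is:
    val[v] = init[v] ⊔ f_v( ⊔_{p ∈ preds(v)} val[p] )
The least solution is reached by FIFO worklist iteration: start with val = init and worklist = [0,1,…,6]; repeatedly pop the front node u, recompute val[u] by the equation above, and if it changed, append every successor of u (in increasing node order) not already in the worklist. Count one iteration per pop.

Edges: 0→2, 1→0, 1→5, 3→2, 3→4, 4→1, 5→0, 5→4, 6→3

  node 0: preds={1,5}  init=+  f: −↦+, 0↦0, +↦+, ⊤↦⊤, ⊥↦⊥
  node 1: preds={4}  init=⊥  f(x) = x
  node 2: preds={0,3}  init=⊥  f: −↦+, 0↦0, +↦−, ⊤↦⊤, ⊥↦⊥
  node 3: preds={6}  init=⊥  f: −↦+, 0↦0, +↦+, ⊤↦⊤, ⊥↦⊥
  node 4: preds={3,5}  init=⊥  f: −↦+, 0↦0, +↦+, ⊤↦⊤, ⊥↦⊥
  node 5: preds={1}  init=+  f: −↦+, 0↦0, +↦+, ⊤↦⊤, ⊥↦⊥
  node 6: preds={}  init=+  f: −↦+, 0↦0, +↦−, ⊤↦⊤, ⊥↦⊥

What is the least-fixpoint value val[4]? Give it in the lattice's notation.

Worklist (11 pops):
  #1 pop 0: in=+ → + (no change)
  #2 pop 1: in=⊥ → ⊥ (no change)
  #3 pop 2: in=+ → − (was ⊥); enqueue []
  #4 pop 3: in=+ → + (was ⊥); enqueue [2]
  #5 pop 4: in=+ → + (was ⊥); enqueue [1]
  #6 pop 5: in=⊥ → + (no change)
  #7 pop 6: in=⊥ → + (no change)
  #8 pop 2: in=+ → − (no change)
  #9 pop 1: in=+ → + (was ⊥); enqueue [0,5]
  #10 pop 0: in=+ → + (no change)
  #11 pop 5: in=+ → + (no change)

Fixpoint:
  val[0] = +
  val[1] = +
  val[2] = −
  val[3] = +
  val[4] = +
  val[5] = +
  val[6] = +

+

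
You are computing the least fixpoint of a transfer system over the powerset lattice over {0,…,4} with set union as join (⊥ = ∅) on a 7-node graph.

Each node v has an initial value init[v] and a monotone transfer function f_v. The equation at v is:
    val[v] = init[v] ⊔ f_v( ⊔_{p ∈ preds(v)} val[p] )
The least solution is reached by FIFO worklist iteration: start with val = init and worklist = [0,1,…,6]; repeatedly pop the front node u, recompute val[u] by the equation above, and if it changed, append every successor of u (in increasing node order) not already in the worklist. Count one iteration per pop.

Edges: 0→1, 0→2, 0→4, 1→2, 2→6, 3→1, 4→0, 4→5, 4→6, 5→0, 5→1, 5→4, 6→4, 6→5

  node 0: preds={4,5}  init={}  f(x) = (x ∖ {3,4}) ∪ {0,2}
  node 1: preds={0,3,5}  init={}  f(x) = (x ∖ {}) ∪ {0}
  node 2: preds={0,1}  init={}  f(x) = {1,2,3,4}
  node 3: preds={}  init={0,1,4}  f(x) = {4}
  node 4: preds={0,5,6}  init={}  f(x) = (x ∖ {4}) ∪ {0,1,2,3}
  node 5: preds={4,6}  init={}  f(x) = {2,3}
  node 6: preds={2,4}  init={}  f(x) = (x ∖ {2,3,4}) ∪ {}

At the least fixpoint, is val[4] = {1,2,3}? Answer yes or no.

no

Worklist (12 pops):
  #1 pop 0: in={} → {0,2} (was {}); enqueue []
  #2 pop 1: in={0,1,2,4} → {0,1,2,4} (was {}); enqueue []
  #3 pop 2: in={0,1,2,4} → {1,2,3,4} (was {}); enqueue []
  #4 pop 3: in={} → {0,1,4} (no change)
  #5 pop 4: in={0,2} → {0,1,2,3} (was {}); enqueue [0]
  #6 pop 5: in={0,1,2,3} → {2,3} (was {}); enqueue [1,4]
  #7 pop 6: in={0,1,2,3,4} → {0,1} (was {}); enqueue [5]
  #8 pop 0: in={0,1,2,3} → {0,1,2} (was {0,2}); enqueue [2]
  #9 pop 1: in={0,1,2,3,4} → {0,1,2,3,4} (was {0,1,2,4}); enqueue []
  #10 pop 4: in={0,1,2,3} → {0,1,2,3} (no change)
  #11 pop 5: in={0,1,2,3} → {2,3} (no change)
  #12 pop 2: in={0,1,2,3,4} → {1,2,3,4} (no change)

Fixpoint:
  val[0] = {0,1,2}
  val[1] = {0,1,2,3,4}
  val[2] = {1,2,3,4}
  val[3] = {0,1,4}
  val[4] = {0,1,2,3}
  val[5] = {2,3}
  val[6] = {0,1}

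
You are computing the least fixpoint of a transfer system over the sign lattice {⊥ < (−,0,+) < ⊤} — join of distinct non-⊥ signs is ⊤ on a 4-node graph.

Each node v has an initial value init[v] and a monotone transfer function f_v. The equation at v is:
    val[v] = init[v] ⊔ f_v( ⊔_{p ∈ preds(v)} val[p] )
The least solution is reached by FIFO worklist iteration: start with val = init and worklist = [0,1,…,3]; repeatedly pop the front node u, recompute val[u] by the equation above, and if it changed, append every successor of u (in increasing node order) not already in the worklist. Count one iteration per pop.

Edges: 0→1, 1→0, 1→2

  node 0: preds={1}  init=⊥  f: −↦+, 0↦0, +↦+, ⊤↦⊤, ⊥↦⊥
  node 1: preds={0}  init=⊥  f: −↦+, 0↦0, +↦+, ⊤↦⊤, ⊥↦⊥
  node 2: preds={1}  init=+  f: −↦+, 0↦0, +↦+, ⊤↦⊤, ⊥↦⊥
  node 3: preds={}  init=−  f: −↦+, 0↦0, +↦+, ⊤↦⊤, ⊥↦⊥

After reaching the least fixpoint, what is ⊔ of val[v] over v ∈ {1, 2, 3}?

Worklist (4 pops):
  #1 pop 0: in=⊥ → ⊥ (no change)
  #2 pop 1: in=⊥ → ⊥ (no change)
  #3 pop 2: in=⊥ → + (no change)
  #4 pop 3: in=⊥ → − (no change)

Fixpoint:
  val[0] = ⊥
  val[1] = ⊥
  val[2] = +
  val[3] = −

⊤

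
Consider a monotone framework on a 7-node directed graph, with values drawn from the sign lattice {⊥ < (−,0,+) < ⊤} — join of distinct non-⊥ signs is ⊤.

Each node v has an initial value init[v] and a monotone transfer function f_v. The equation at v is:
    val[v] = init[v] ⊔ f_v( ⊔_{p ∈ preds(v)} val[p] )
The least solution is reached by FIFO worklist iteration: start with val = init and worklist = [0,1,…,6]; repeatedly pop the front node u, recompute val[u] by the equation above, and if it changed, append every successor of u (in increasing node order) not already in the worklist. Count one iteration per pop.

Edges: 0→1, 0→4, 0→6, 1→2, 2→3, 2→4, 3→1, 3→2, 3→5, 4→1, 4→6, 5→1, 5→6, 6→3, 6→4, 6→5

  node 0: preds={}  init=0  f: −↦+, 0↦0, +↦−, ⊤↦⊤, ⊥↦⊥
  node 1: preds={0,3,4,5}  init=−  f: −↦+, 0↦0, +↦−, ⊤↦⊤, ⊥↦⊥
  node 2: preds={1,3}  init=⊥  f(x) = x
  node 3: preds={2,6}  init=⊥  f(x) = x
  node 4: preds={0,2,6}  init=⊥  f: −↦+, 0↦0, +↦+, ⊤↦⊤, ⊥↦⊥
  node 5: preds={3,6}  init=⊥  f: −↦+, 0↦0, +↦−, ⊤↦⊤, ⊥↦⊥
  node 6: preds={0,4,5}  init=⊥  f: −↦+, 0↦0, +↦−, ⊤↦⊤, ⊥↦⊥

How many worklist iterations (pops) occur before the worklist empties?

Trace (12 dequeues):
  [1] u=0 | in ⊥ | out 0 | ==
  [2] u=1 | in 0 | out ⊤ | prev − | push {}
  [3] u=2 | in ⊤ | out ⊤ | prev ⊥ | push {}
  [4] u=3 | in ⊤ | out ⊤ | prev ⊥ | push {1,2}
  [5] u=4 | in ⊤ | out ⊤ | prev ⊥ | push {}
  [6] u=5 | in ⊤ | out ⊤ | prev ⊥ | push {}
  [7] u=6 | in ⊤ | out ⊤ | prev ⊥ | push {3,4,5}
  [8] u=1 | in ⊤ | out ⊤ | ==
  [9] u=2 | in ⊤ | out ⊤ | ==
  [10] u=3 | in ⊤ | out ⊤ | ==
  [11] u=4 | in ⊤ | out ⊤ | ==
  [12] u=5 | in ⊤ | out ⊤ | ==

Converged values:
  [0] 0
  [1] ⊤
  [2] ⊤
  [3] ⊤
  [4] ⊤
  [5] ⊤
  [6] ⊤

12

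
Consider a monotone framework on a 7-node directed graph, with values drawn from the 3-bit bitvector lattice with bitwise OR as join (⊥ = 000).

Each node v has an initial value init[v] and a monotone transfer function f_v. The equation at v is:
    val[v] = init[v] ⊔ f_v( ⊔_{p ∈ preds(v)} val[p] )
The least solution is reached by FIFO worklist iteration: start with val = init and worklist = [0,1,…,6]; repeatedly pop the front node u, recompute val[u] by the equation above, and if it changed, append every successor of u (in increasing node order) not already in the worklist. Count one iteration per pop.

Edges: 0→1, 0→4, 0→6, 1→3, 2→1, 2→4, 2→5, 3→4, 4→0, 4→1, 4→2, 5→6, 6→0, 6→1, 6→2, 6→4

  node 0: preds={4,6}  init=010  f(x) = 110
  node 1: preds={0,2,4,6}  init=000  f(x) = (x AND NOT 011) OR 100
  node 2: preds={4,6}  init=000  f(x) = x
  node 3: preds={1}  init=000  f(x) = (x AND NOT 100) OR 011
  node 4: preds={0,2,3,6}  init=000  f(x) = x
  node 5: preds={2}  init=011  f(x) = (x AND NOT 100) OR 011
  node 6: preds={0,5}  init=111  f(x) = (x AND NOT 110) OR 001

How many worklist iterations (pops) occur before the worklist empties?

Trace (10 dequeues):
  [1] u=0 | in 111 | out 110 | prev 010 | push {}
  [2] u=1 | in 111 | out 100 | prev 000 | push {}
  [3] u=2 | in 111 | out 111 | prev 000 | push {1}
  [4] u=3 | in 100 | out 011 | prev 000 | push {}
  [5] u=4 | in 111 | out 111 | prev 000 | push {0,2}
  [6] u=5 | in 111 | out 011 | ==
  [7] u=6 | in 111 | out 111 | ==
  [8] u=1 | in 111 | out 100 | ==
  [9] u=0 | in 111 | out 110 | ==
  [10] u=2 | in 111 | out 111 | ==

Converged values:
  [0] 110
  [1] 100
  [2] 111
  [3] 011
  [4] 111
  [5] 011
  [6] 111

10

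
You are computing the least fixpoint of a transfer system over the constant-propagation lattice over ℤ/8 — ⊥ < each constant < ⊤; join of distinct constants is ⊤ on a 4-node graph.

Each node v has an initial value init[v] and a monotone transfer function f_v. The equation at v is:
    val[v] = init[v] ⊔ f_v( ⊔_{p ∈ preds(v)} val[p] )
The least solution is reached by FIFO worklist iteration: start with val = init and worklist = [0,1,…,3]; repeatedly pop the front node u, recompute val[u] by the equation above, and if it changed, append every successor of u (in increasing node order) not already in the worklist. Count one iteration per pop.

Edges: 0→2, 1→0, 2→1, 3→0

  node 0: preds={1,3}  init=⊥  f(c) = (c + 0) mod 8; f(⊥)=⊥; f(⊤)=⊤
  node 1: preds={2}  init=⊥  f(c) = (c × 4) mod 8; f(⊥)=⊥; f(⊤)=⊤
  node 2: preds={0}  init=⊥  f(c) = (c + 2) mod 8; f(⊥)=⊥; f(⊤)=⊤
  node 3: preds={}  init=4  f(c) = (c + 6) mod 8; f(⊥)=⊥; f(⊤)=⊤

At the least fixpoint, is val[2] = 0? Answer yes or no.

Iteration log — 9 steps:
  step 1. node 0  ⊔preds=4  new=4  old=⊥  +wl: 
  step 2. node 1  ⊔preds=⊥  new=⊥  stable
  step 3. node 2  ⊔preds=4  new=6  old=⊥  +wl: 1
  step 4. node 3  ⊔preds=⊥  new=4  stable
  step 5. node 1  ⊔preds=6  new=0  old=⊥  +wl: 0
  step 6. node 0  ⊔preds=⊤  new=⊤  old=4  +wl: 2
  step 7. node 2  ⊔preds=⊤  new=⊤  old=6  +wl: 1
  step 8. node 1  ⊔preds=⊤  new=⊤  old=0  +wl: 0
  step 9. node 0  ⊔preds=⊤  new=⊤  stable

Least fixpoint reached:
  node 0: ⊤
  node 1: ⊤
  node 2: ⊤
  node 3: 4

no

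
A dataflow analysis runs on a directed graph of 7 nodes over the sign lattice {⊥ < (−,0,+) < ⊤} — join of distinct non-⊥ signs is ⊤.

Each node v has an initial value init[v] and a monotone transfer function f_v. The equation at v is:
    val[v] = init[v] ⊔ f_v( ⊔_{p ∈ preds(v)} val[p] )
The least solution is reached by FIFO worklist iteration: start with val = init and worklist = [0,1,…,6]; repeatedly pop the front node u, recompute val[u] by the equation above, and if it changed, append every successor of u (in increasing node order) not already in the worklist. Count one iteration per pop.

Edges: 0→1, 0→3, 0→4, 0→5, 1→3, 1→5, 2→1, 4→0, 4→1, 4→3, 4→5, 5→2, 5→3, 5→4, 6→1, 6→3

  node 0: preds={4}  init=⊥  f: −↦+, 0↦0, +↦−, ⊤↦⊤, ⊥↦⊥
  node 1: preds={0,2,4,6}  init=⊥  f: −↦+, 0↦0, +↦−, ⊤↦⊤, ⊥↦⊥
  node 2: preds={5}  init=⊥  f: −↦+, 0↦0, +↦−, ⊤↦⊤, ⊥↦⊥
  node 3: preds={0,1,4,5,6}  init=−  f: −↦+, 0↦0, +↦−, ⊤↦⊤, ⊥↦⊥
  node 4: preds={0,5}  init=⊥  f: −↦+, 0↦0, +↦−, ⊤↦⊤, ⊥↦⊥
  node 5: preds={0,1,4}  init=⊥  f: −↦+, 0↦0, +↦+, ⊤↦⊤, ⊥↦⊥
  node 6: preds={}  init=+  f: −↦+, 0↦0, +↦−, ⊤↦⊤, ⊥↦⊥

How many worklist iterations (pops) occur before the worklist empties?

Worklist (23 pops):
  #1 pop 0: in=⊥ → ⊥ (no change)
  #2 pop 1: in=+ → − (was ⊥); enqueue []
  #3 pop 2: in=⊥ → ⊥ (no change)
  #4 pop 3: in=⊤ → ⊤ (was −); enqueue []
  #5 pop 4: in=⊥ → ⊥ (no change)
  #6 pop 5: in=− → + (was ⊥); enqueue [2,3,4]
  #7 pop 6: in=⊥ → + (no change)
  #8 pop 2: in=+ → − (was ⊥); enqueue [1]
  #9 pop 3: in=⊤ → ⊤ (no change)
  #10 pop 4: in=+ → − (was ⊥); enqueue [0,3,5]
  #11 pop 1: in=⊤ → ⊤ (was −); enqueue []
  #12 pop 0: in=− → + (was ⊥); enqueue [1,4]
  #13 pop 3: in=⊤ → ⊤ (no change)
  #14 pop 5: in=⊤ → ⊤ (was +); enqueue [2,3]
  #15 pop 1: in=⊤ → ⊤ (no change)
  #16 pop 4: in=⊤ → ⊤ (was −); enqueue [0,1,5]
  #17 pop 2: in=⊤ → ⊤ (was −); enqueue []
  #18 pop 3: in=⊤ → ⊤ (no change)
  #19 pop 0: in=⊤ → ⊤ (was +); enqueue [3,4]
  #20 pop 1: in=⊤ → ⊤ (no change)
  #21 pop 5: in=⊤ → ⊤ (no change)
  #22 pop 3: in=⊤ → ⊤ (no change)
  #23 pop 4: in=⊤ → ⊤ (no change)

Fixpoint:
  val[0] = ⊤
  val[1] = ⊤
  val[2] = ⊤
  val[3] = ⊤
  val[4] = ⊤
  val[5] = ⊤
  val[6] = +

23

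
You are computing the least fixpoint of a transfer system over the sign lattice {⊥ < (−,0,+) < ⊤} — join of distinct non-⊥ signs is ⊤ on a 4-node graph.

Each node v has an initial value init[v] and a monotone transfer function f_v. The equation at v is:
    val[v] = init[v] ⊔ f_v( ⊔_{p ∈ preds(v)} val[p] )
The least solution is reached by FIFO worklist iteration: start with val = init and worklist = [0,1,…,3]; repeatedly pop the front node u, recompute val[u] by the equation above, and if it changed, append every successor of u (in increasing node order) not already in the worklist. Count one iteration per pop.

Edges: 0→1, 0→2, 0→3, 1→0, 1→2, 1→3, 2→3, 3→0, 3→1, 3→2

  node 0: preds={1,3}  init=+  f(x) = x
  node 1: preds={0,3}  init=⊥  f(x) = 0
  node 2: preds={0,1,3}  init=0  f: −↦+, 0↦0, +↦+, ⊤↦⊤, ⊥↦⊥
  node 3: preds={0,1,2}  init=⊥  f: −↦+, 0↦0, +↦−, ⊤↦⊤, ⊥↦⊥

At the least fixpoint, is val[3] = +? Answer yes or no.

no

Iteration log — 8 steps:
  step 1. node 0  ⊔preds=⊥  new=+  stable
  step 2. node 1  ⊔preds=+  new=0  old=⊥  +wl: 0
  step 3. node 2  ⊔preds=⊤  new=⊤  old=0  +wl: 
  step 4. node 3  ⊔preds=⊤  new=⊤  old=⊥  +wl: 1,2
  step 5. node 0  ⊔preds=⊤  new=⊤  old=+  +wl: 3
  step 6. node 1  ⊔preds=⊤  new=0  stable
  step 7. node 2  ⊔preds=⊤  new=⊤  stable
  step 8. node 3  ⊔preds=⊤  new=⊤  stable

Least fixpoint reached:
  node 0: ⊤
  node 1: 0
  node 2: ⊤
  node 3: ⊤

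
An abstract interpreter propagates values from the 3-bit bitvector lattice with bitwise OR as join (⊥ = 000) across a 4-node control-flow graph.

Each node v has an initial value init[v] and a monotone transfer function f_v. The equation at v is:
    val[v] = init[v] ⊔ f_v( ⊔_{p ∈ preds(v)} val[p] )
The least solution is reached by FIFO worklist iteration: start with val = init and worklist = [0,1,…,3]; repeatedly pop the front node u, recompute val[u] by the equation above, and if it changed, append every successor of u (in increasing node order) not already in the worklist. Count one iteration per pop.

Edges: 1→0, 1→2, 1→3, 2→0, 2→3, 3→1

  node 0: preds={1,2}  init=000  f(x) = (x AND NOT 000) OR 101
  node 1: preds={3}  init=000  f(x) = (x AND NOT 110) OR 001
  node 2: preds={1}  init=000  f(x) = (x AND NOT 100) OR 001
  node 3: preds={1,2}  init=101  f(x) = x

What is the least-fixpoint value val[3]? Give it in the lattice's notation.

101

Worklist (5 pops):
  #1 pop 0: in=000 → 101 (was 000); enqueue []
  #2 pop 1: in=101 → 001 (was 000); enqueue [0]
  #3 pop 2: in=001 → 001 (was 000); enqueue []
  #4 pop 3: in=001 → 101 (no change)
  #5 pop 0: in=001 → 101 (no change)

Fixpoint:
  val[0] = 101
  val[1] = 001
  val[2] = 001
  val[3] = 101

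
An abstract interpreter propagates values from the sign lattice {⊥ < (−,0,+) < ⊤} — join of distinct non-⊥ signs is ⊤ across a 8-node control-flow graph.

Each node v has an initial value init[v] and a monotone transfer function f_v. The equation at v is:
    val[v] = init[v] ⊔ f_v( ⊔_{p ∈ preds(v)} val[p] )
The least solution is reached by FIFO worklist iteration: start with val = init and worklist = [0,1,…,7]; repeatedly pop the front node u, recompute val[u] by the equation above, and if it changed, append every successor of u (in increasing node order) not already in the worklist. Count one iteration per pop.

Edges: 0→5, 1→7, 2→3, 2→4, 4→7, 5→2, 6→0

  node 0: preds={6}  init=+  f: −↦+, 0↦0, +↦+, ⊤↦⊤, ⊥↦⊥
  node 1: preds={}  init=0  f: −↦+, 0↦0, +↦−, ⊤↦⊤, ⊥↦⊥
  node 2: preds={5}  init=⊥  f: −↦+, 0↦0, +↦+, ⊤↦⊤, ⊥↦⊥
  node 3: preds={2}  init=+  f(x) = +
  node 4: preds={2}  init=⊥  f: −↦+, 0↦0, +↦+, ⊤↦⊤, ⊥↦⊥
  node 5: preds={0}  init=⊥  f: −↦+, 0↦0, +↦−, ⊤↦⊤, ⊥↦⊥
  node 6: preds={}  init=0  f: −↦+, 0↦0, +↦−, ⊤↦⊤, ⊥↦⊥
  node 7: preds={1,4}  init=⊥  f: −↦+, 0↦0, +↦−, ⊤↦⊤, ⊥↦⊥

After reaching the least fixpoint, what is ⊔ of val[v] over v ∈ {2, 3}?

Worklist (12 pops):
  #1 pop 0: in=0 → ⊤ (was +); enqueue []
  #2 pop 1: in=⊥ → 0 (no change)
  #3 pop 2: in=⊥ → ⊥ (no change)
  #4 pop 3: in=⊥ → + (no change)
  #5 pop 4: in=⊥ → ⊥ (no change)
  #6 pop 5: in=⊤ → ⊤ (was ⊥); enqueue [2]
  #7 pop 6: in=⊥ → 0 (no change)
  #8 pop 7: in=0 → 0 (was ⊥); enqueue []
  #9 pop 2: in=⊤ → ⊤ (was ⊥); enqueue [3,4]
  #10 pop 3: in=⊤ → + (no change)
  #11 pop 4: in=⊤ → ⊤ (was ⊥); enqueue [7]
  #12 pop 7: in=⊤ → ⊤ (was 0); enqueue []

Fixpoint:
  val[0] = ⊤
  val[1] = 0
  val[2] = ⊤
  val[3] = +
  val[4] = ⊤
  val[5] = ⊤
  val[6] = 0
  val[7] = ⊤

⊤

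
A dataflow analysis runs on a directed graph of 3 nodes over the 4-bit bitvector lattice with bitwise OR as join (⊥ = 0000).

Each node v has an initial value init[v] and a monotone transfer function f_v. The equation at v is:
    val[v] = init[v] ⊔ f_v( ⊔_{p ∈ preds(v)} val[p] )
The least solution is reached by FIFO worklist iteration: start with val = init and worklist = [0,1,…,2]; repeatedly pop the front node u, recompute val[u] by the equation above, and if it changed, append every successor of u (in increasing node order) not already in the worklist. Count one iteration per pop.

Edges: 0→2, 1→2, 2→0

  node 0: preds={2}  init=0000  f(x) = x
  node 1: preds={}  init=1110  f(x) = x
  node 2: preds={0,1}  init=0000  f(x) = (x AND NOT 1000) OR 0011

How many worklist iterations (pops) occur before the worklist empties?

5

Iteration log — 5 steps:
  step 1. node 0  ⊔preds=0000  new=0000  stable
  step 2. node 1  ⊔preds=0000  new=1110  stable
  step 3. node 2  ⊔preds=1110  new=0111  old=0000  +wl: 0
  step 4. node 0  ⊔preds=0111  new=0111  old=0000  +wl: 2
  step 5. node 2  ⊔preds=1111  new=0111  stable

Least fixpoint reached:
  node 0: 0111
  node 1: 1110
  node 2: 0111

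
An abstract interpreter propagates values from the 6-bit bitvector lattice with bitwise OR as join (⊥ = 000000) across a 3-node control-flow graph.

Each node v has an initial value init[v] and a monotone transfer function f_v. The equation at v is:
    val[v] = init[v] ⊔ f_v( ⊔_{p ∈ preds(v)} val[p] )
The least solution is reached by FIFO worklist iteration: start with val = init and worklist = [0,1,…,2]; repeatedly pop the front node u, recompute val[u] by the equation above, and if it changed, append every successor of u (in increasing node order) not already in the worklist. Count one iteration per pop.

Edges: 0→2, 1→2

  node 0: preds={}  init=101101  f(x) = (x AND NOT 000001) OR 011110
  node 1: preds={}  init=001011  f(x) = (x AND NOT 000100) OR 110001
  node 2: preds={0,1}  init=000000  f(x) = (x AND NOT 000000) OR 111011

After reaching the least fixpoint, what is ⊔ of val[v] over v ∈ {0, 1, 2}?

111111

Iteration log — 3 steps:
  step 1. node 0  ⊔preds=000000  new=111111  old=101101  +wl: 
  step 2. node 1  ⊔preds=000000  new=111011  old=001011  +wl: 
  step 3. node 2  ⊔preds=111111  new=111111  old=000000  +wl: 

Least fixpoint reached:
  node 0: 111111
  node 1: 111011
  node 2: 111111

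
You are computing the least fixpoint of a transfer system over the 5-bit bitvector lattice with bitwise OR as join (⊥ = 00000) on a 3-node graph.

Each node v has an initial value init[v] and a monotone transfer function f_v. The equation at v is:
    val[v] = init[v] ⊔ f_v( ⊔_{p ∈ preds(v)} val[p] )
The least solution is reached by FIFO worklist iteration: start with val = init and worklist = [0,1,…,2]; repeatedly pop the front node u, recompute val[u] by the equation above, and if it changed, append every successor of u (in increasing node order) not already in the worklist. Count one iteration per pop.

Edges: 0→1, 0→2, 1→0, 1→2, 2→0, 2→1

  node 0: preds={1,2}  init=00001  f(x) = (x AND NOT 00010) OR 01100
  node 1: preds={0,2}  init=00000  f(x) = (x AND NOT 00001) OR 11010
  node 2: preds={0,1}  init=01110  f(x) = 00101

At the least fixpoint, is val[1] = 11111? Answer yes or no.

Iteration log — 6 steps:
  step 1. node 0  ⊔preds=01110  new=01101  old=00001  +wl: 
  step 2. node 1  ⊔preds=01111  new=11110  old=00000  +wl: 0
  step 3. node 2  ⊔preds=11111  new=01111  old=01110  +wl: 1
  step 4. node 0  ⊔preds=11111  new=11101  old=01101  +wl: 2
  step 5. node 1  ⊔preds=11111  new=11110  stable
  step 6. node 2  ⊔preds=11111  new=01111  stable

Least fixpoint reached:
  node 0: 11101
  node 1: 11110
  node 2: 01111

no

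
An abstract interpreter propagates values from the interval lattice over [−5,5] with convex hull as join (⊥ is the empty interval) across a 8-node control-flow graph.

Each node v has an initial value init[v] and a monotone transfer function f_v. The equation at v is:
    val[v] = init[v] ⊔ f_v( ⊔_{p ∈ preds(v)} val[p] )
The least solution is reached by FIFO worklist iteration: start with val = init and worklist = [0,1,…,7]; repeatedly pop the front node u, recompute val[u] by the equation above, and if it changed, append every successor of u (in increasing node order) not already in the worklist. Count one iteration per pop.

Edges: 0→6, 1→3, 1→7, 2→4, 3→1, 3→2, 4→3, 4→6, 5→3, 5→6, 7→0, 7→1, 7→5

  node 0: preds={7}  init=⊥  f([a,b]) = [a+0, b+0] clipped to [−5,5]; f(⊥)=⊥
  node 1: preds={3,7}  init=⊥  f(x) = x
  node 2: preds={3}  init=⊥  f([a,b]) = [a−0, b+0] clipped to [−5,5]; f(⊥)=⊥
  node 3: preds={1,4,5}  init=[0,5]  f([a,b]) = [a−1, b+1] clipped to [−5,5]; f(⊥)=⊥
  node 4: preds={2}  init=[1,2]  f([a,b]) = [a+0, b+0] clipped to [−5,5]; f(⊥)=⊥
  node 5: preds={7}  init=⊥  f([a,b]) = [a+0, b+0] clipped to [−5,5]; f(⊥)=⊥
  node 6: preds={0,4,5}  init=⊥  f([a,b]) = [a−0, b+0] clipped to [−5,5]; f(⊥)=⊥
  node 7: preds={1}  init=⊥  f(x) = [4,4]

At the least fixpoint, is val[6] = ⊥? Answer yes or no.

Iteration log — 41 steps:
  step 1. node 0  ⊔preds=⊥  new=⊥  stable
  step 2. node 1  ⊔preds=[0,5]  new=[0,5]  old=⊥  +wl: 
  step 3. node 2  ⊔preds=[0,5]  new=[0,5]  old=⊥  +wl: 
  step 4. node 3  ⊔preds=[0,5]  new=[-1,5]  old=[0,5]  +wl: 1,2
  step 5. node 4  ⊔preds=[0,5]  new=[0,5]  old=[1,2]  +wl: 3
  step 6. node 5  ⊔preds=⊥  new=⊥  stable
  step 7. node 6  ⊔preds=[0,5]  new=[0,5]  old=⊥  +wl: 
  step 8. node 7  ⊔preds=[0,5]  new=[4,4]  old=⊥  +wl: 0,5
  step 9. node 1  ⊔preds=[-1,5]  new=[-1,5]  old=[0,5]  +wl: 7
  step 10. node 2  ⊔preds=[-1,5]  new=[-1,5]  old=[0,5]  +wl: 4
  step 11. node 3  ⊔preds=[-1,5]  new=[-2,5]  old=[-1,5]  +wl: 1,2
  step 12. node 0  ⊔preds=[4,4]  new=[4,4]  old=⊥  +wl: 6
  step 13. node 5  ⊔preds=[4,4]  new=[4,4]  old=⊥  +wl: 3
  step 14. node 7  ⊔preds=[-1,5]  new=[4,4]  stable
  step 15. node 4  ⊔preds=[-1,5]  new=[-1,5]  old=[0,5]  +wl: 
  step 16. node 1  ⊔preds=[-2,5]  new=[-2,5]  old=[-1,5]  +wl: 7
  step 17. node 2  ⊔preds=[-2,5]  new=[-2,5]  old=[-1,5]  +wl: 4
  step 18. node 6  ⊔preds=[-1,5]  new=[-1,5]  old=[0,5]  +wl: 
  step 19. node 3  ⊔preds=[-2,5]  new=[-3,5]  old=[-2,5]  +wl: 1,2
  step 20. node 7  ⊔preds=[-2,5]  new=[4,4]  stable
  step 21. node 4  ⊔preds=[-2,5]  new=[-2,5]  old=[-1,5]  +wl: 3,6
  step 22. node 1  ⊔preds=[-3,5]  new=[-3,5]  old=[-2,5]  +wl: 7
  step 23. node 2  ⊔preds=[-3,5]  new=[-3,5]  old=[-2,5]  +wl: 4
  step 24. node 3  ⊔preds=[-3,5]  new=[-4,5]  old=[-3,5]  +wl: 1,2
  step 25. node 6  ⊔preds=[-2,5]  new=[-2,5]  old=[-1,5]  +wl: 
  step 26. node 7  ⊔preds=[-3,5]  new=[4,4]  stable
  step 27. node 4  ⊔preds=[-3,5]  new=[-3,5]  old=[-2,5]  +wl: 3,6
  step 28. node 1  ⊔preds=[-4,5]  new=[-4,5]  old=[-3,5]  +wl: 7
  step 29. node 2  ⊔preds=[-4,5]  new=[-4,5]  old=[-3,5]  +wl: 4
  step 30. node 3  ⊔preds=[-4,5]  new=[-5,5]  old=[-4,5]  +wl: 1,2
  step 31. node 6  ⊔preds=[-3,5]  new=[-3,5]  old=[-2,5]  +wl: 
  step 32. node 7  ⊔preds=[-4,5]  new=[4,4]  stable
  step 33. node 4  ⊔preds=[-4,5]  new=[-4,5]  old=[-3,5]  +wl: 3,6
  step 34. node 1  ⊔preds=[-5,5]  new=[-5,5]  old=[-4,5]  +wl: 7
  step 35. node 2  ⊔preds=[-5,5]  new=[-5,5]  old=[-4,5]  +wl: 4
  step 36. node 3  ⊔preds=[-5,5]  new=[-5,5]  stable
  step 37. node 6  ⊔preds=[-4,5]  new=[-4,5]  old=[-3,5]  +wl: 
  step 38. node 7  ⊔preds=[-5,5]  new=[4,4]  stable
  step 39. node 4  ⊔preds=[-5,5]  new=[-5,5]  old=[-4,5]  +wl: 3,6
  step 40. node 3  ⊔preds=[-5,5]  new=[-5,5]  stable
  step 41. node 6  ⊔preds=[-5,5]  new=[-5,5]  old=[-4,5]  +wl: 

Least fixpoint reached:
  node 0: [4,4]
  node 1: [-5,5]
  node 2: [-5,5]
  node 3: [-5,5]
  node 4: [-5,5]
  node 5: [4,4]
  node 6: [-5,5]
  node 7: [4,4]

no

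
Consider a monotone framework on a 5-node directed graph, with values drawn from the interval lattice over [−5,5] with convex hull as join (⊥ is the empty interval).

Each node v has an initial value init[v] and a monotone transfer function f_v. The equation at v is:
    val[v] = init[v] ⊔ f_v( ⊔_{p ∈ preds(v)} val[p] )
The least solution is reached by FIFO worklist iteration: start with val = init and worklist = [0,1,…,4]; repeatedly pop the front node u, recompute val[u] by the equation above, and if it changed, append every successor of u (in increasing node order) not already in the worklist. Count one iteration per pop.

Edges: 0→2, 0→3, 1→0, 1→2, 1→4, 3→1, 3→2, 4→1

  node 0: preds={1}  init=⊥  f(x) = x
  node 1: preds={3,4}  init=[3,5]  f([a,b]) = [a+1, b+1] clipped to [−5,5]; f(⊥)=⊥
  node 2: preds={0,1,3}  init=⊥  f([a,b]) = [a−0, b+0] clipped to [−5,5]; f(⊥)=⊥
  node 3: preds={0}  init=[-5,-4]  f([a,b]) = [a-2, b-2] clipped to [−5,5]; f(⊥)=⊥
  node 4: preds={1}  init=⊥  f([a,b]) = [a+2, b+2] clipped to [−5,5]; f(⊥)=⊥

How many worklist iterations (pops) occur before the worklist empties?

Iteration log — 9 steps:
  step 1. node 0  ⊔preds=[3,5]  new=[3,5]  old=⊥  +wl: 
  step 2. node 1  ⊔preds=[-5,-4]  new=[-4,5]  old=[3,5]  +wl: 0
  step 3. node 2  ⊔preds=[-5,5]  new=[-5,5]  old=⊥  +wl: 
  step 4. node 3  ⊔preds=[3,5]  new=[-5,3]  old=[-5,-4]  +wl: 1,2
  step 5. node 4  ⊔preds=[-4,5]  new=[-2,5]  old=⊥  +wl: 
  step 6. node 0  ⊔preds=[-4,5]  new=[-4,5]  old=[3,5]  +wl: 3
  step 7. node 1  ⊔preds=[-5,5]  new=[-4,5]  stable
  step 8. node 2  ⊔preds=[-5,5]  new=[-5,5]  stable
  step 9. node 3  ⊔preds=[-4,5]  new=[-5,3]  stable

Least fixpoint reached:
  node 0: [-4,5]
  node 1: [-4,5]
  node 2: [-5,5]
  node 3: [-5,3]
  node 4: [-2,5]

9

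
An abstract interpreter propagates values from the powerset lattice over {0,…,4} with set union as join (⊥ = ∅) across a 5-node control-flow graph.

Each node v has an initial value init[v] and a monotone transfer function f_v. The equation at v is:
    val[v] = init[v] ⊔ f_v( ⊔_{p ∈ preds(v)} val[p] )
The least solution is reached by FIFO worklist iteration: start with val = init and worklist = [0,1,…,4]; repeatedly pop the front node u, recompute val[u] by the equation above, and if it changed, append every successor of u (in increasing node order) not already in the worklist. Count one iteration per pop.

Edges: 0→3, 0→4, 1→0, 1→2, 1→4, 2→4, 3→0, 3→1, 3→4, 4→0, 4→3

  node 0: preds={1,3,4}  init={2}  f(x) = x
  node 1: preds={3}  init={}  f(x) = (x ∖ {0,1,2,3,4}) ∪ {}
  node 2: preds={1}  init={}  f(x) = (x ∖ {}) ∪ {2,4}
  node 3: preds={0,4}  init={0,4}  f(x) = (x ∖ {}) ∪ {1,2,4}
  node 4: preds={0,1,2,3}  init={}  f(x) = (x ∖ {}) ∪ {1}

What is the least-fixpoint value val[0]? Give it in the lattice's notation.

Worklist (9 pops):
  #1 pop 0: in={0,4} → {0,2,4} (was {2}); enqueue []
  #2 pop 1: in={0,4} → {} (no change)
  #3 pop 2: in={} → {2,4} (was {}); enqueue []
  #4 pop 3: in={0,2,4} → {0,1,2,4} (was {0,4}); enqueue [0,1]
  #5 pop 4: in={0,1,2,4} → {0,1,2,4} (was {}); enqueue [3]
  #6 pop 0: in={0,1,2,4} → {0,1,2,4} (was {0,2,4}); enqueue [4]
  #7 pop 1: in={0,1,2,4} → {} (no change)
  #8 pop 3: in={0,1,2,4} → {0,1,2,4} (no change)
  #9 pop 4: in={0,1,2,4} → {0,1,2,4} (no change)

Fixpoint:
  val[0] = {0,1,2,4}
  val[1] = {}
  val[2] = {2,4}
  val[3] = {0,1,2,4}
  val[4] = {0,1,2,4}

{0,1,2,4}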